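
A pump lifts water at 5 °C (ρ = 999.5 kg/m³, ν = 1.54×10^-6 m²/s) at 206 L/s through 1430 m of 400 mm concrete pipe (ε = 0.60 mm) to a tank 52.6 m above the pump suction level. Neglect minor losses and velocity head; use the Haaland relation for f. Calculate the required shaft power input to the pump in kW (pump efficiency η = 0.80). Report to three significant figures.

P_shaft ≈ 160 kW

V = 4Q/(πD²) = 1.639 m/s; Re = 4.26×10^5; ε/D = 0.00150; f = 0.02223
h_f = f(L/D)V²/2g = 10.89 m
Total head H = z + h_f = 52.6 + 10.89 = 63.49 m
P_hyd = ρgQH = 999.5·9.81·0.206·63.49 = 128.2 kW
P_shaft = P_hyd/η = 128.2/0.80 = 160.3 kW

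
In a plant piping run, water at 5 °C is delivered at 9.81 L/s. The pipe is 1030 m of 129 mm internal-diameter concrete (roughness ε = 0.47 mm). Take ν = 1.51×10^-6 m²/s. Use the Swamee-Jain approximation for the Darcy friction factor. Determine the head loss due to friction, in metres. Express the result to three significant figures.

V = 4Q/(πD²) = 4·0.00981/(π·0.129²) = 0.7506 m/s
Re = VD/ν = 0.7506·0.129/1.51×10^-6 = 6.41×10^4 → turbulent
ε/D = 0.47/129 = 0.00364
Swamee-Jain: f = 0.02970
h_f = f(L/D)V²/(2g) = 0.02970·(1030/0.129)·0.7506²/(2·9.81) = 6.810 m

h_f ≈ 6.81 m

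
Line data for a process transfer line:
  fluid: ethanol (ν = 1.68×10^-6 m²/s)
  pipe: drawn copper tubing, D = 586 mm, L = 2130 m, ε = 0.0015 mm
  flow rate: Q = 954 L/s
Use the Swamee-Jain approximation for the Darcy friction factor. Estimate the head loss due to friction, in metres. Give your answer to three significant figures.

V = 4Q/(πD²) = 4·0.954/(π·0.586²) = 3.537 m/s
Re = VD/ν = 3.537·0.586/1.68×10^-6 = 1.23×10^6 → turbulent
ε/D = 0.0015/586 = 2.56×10^-6
Swamee-Jain: f = 0.01128
h_f = f(L/D)V²/(2g) = 0.01128·(2130/0.586)·3.537²/(2·9.81) = 26.15 m

h_f ≈ 26.1 m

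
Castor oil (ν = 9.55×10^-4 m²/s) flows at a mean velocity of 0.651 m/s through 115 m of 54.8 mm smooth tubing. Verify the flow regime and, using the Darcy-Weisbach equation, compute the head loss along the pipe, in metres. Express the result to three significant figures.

Re = VD/ν = 0.651·0.05480/9.55×10^-4 = 37.4 → laminar (Re < 2300)
f = 64/Re = 1.713
h_f = f(L/D)V²/(2g) = 1.713·(115/0.05480)·0.651²/(2·9.81) = 77.66 m

h_f ≈ 77.7 m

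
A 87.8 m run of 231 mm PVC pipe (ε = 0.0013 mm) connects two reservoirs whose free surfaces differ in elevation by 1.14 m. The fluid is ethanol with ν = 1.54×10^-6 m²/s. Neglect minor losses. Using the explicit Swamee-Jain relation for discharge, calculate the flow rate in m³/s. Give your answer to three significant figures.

Swamee-Jain (Type II): Q = -0.965·√(gD⁵h_f/L)·ln[ε/(3.7D) + √(3.17ν²L/(gD³h_f))]
√(gD⁵h_f/L) = √(9.81·0.231⁵·1.14/87.8) = 0.009153
ε/(3.7D) = 1.52×10^-6; √(3.17ν²L/(gD³h_f)) = 6.92×10^-5
Q = -0.965·0.009153·ln(7.072×10^-5) = 0.08441 m³/s
Check: V = 2.01 m/s, Re = 3.02×10^5, f = 0.01442, h_f = 1.13 m ≈ 1.14 m ✓

Q ≈ 0.0844 m³/s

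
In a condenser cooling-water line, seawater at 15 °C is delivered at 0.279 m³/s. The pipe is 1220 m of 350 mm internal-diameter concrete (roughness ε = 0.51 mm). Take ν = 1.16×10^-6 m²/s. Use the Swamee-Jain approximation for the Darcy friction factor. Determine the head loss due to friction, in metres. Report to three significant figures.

V = 4Q/(πD²) = 4·0.279/(π·0.350²) = 2.900 m/s
Re = VD/ν = 2.900·0.350/1.16×10^-6 = 8.75×10^5 → turbulent
ε/D = 0.51/350 = 0.00146
Swamee-Jain: f = 0.02192
h_f = f(L/D)V²/(2g) = 0.02192·(1220/0.350)·2.900²/(2·9.81) = 32.75 m

h_f ≈ 32.7 m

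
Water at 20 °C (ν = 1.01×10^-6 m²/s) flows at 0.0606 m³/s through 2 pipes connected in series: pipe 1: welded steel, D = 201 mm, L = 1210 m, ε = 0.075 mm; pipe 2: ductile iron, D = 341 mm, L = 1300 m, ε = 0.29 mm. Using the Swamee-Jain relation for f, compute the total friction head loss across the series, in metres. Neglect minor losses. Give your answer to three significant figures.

Pipe 1: V = 1.910 m/s, Re = 3.80×10^5, ε/D = 3.73×10^-4, f = 0.01724, h_1 = f(L/D)V²/2g = 19.29 m
Pipe 2: V = 0.6636 m/s, Re = 2.24×10^5, ε/D = 8.50×10^-4, f = 0.02043, h_2 = f(L/D)V²/2g = 1.748 m
Series → Q common, losses add: H = Σh = 21.04 m

H ≈ 21.0 m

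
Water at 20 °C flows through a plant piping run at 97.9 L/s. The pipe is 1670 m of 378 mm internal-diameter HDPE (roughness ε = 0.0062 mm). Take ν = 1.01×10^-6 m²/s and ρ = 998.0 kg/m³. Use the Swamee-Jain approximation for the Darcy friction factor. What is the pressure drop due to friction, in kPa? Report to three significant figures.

Δp ≈ 24.1 kPa

V = 4Q/(πD²) = 4·0.0979/(π·0.378²) = 0.8724 m/s
Re = VD/ν = 0.8724·0.378/1.01×10^-6 = 3.26×10^5 → turbulent
ε/D = 0.0062/378 = 1.64×10^-5
Swamee-Jain: f = 0.01435
h_f = f(L/D)V²/(2g) = 0.01435·(1670/0.378)·0.8724²/(2·9.81) = 2.459 m
Δp = ρg·h_f = 998.0·9.81·2.459 = 24.08 kPa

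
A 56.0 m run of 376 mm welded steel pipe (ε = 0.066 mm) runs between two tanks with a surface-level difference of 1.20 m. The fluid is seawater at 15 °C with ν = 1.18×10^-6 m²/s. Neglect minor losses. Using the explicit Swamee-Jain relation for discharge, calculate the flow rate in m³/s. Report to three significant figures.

Swamee-Jain (Type II): Q = -0.965·√(gD⁵h_f/L)·ln[ε/(3.7D) + √(3.17ν²L/(gD³h_f))]
√(gD⁵h_f/L) = √(9.81·0.376⁵·1.20/56.0) = 0.03975
ε/(3.7D) = 4.74×10^-5; √(3.17ν²L/(gD³h_f)) = 1.99×10^-5
Q = -0.965·0.03975·ln(6.732×10^-5) = 0.3684 m³/s
Check: V = 3.32 m/s, Re = 1.06×10^6, f = 0.01445, h_f = 1.21 m ≈ 1.20 m ✓

Q ≈ 0.368 m³/s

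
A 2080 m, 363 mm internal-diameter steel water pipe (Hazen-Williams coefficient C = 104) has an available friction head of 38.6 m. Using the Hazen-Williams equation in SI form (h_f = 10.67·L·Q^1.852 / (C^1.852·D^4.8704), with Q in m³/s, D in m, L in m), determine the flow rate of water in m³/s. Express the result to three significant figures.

Rearranging: Q = [h_f·C^1.852·D^4.8704 / (10.67·L)]^(1/1.852)
Q = [38.6·104^1.852·0.363^4.8704 / (10.67·2080)]^0.540 = 0.2342 m³/s

Q ≈ 0.234 m³/s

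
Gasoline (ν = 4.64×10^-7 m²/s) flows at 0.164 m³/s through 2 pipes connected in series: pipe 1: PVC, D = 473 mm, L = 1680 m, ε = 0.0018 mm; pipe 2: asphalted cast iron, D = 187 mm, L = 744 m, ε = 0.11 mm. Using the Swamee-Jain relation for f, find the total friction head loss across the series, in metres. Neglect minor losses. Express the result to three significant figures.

Pipe 1: V = 0.9333 m/s, Re = 9.51×10^5, ε/D = 3.81×10^-6, f = 0.01180, h_1 = f(L/D)V²/2g = 1.860 m
Pipe 2: V = 5.971 m/s, Re = 2.41×10^6, ε/D = 5.88×10^-4, f = 0.01758, h_2 = f(L/D)V²/2g = 127.1 m
Series → Q common, losses add: H = Σh = 129.0 m

H ≈ 129 m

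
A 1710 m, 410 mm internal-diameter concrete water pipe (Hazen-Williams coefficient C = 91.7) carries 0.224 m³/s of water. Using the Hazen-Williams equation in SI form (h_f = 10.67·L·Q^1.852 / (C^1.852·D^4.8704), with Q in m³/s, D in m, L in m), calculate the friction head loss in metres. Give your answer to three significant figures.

h_f = 10.67·1710·0.224^1.852 / (91.7^1.852·0.410^4.8704) = 20.39 m

h_f ≈ 20.4 m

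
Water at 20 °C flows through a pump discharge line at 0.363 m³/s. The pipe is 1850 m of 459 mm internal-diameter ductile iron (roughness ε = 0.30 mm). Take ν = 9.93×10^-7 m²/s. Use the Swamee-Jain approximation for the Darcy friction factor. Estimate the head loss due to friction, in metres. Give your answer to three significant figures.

h_f ≈ 18.0 m

V = 4Q/(πD²) = 4·0.363/(π·0.459²) = 2.194 m/s
Re = VD/ν = 2.194·0.459/9.93×10^-7 = 1.01×10^6 → turbulent
ε/D = 0.30/459 = 6.54×10^-4
Swamee-Jain: f = 0.01825
h_f = f(L/D)V²/(2g) = 0.01825·(1850/0.459)·2.194²/(2·9.81) = 18.05 m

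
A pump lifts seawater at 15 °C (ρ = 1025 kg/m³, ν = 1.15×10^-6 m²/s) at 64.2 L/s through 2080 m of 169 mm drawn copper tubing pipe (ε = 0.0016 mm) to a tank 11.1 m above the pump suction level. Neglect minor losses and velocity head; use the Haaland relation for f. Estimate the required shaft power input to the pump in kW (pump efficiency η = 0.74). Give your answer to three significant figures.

V = 4Q/(πD²) = 2.862 m/s; Re = 4.21×10^5; ε/D = 9.47×10^-6; f = 0.01357
h_f = f(L/D)V²/2g = 69.73 m
Total head H = z + h_f = 11.1 + 69.73 = 80.83 m
P_hyd = ρgQH = 1025·9.81·0.0642·80.83 = 52.18 kW
P_shaft = P_hyd/η = 52.18/0.74 = 70.52 kW

P_shaft ≈ 70.5 kW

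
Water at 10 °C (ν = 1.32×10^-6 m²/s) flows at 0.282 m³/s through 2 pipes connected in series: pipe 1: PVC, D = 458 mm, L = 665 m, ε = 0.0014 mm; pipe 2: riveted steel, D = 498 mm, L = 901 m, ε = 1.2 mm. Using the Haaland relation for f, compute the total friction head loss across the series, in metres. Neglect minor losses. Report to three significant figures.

H ≈ 7.57 m

Pipe 1: V = 1.712 m/s, Re = 5.94×10^5, ε/D = 3.06×10^-6, f = 0.01271, h_1 = f(L/D)V²/2g = 2.755 m
Pipe 2: V = 1.448 m/s, Re = 5.46×10^5, ε/D = 0.00241, f = 0.02493, h_2 = f(L/D)V²/2g = 4.819 m
Series → Q common, losses add: H = Σh = 7.575 m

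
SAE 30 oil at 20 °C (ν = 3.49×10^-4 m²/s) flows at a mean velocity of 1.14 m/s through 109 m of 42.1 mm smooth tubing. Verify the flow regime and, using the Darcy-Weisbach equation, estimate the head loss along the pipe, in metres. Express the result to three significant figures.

h_f ≈ 79.8 m

Re = VD/ν = 1.14·0.04210/3.49×10^-4 = 138 → laminar (Re < 2300)
f = 64/Re = 0.4654
h_f = f(L/D)V²/(2g) = 0.4654·(109/0.04210)·1.14²/(2·9.81) = 79.81 m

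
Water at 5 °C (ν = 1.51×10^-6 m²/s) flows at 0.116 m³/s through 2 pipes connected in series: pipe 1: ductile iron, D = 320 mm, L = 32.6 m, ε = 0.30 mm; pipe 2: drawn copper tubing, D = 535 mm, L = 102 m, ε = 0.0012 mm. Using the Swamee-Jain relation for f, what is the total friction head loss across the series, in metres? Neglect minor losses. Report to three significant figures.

H ≈ 0.262 m

Pipe 1: V = 1.442 m/s, Re = 3.06×10^5, ε/D = 9.37×10^-4, f = 0.02046, h_1 = f(L/D)V²/2g = 0.2211 m
Pipe 2: V = 0.5160 m/s, Re = 1.83×10^5, ε/D = 2.24×10^-6, f = 0.01583, h_2 = f(L/D)V²/2g = 0.04095 m
Series → Q common, losses add: H = Σh = 0.2620 m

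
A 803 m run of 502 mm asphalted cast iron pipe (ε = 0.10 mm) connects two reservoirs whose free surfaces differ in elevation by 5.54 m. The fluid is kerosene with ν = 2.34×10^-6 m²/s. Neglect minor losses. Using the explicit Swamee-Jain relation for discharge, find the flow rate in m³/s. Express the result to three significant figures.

Swamee-Jain (Type II): Q = -0.965·√(gD⁵h_f/L)·ln[ε/(3.7D) + √(3.17ν²L/(gD³h_f))]
√(gD⁵h_f/L) = √(9.81·0.502⁵·5.54/803) = 0.04645
ε/(3.7D) = 5.38×10^-5; √(3.17ν²L/(gD³h_f)) = 4.50×10^-5
Q = -0.965·0.04645·ln(9.886×10^-5) = 0.4134 m³/s
Check: V = 2.09 m/s, Re = 4.48×10^5, f = 0.01566, h_f = 5.57 m ≈ 5.54 m ✓

Q ≈ 0.413 m³/s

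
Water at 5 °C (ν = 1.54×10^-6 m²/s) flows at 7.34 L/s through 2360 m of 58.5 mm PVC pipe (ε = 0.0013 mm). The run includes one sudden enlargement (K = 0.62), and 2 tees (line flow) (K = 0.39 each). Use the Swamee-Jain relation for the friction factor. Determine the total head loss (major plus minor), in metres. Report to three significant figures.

V = 4Q/(πD²) = 2.731 m/s; V²/2g = 0.3801 m
Re = 1.04×10^5, ε/D = 2.22×10^-5 → f = 0.01787 (Swamee-Jain)
Major: h_f = f(L/D)·V²/2g = 0.01787·40342·0.3801 = 273.9 m
Minor: ΣK = 1.40; h_m = ΣK·V²/2g = 0.5321 m
Total H_L = 273.9 + 0.5321 = 274.5 m

H_L ≈ 274 m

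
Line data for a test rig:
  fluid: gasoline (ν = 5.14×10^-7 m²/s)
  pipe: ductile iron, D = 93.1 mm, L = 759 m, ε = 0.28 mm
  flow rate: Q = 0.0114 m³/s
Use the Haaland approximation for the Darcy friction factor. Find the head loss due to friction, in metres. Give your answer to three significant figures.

V = 4Q/(πD²) = 4·0.0114/(π·0.0931²) = 1.675 m/s
Re = VD/ν = 1.675·0.0931/5.14×10^-7 = 3.03×10^5 → turbulent
ε/D = 0.28/93.1 = 0.00301
Haaland: f = 0.02664
h_f = f(L/D)V²/(2g) = 0.02664·(759/0.0931)·1.675²/(2·9.81) = 31.04 m

h_f ≈ 31.0 m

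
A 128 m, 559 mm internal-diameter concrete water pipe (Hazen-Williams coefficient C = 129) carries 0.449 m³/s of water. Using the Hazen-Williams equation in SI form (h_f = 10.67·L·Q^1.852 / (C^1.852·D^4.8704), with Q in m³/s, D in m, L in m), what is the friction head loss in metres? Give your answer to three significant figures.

h_f = 10.67·128·0.449^1.852 / (129^1.852·0.559^4.8704) = 0.6497 m

h_f ≈ 0.650 m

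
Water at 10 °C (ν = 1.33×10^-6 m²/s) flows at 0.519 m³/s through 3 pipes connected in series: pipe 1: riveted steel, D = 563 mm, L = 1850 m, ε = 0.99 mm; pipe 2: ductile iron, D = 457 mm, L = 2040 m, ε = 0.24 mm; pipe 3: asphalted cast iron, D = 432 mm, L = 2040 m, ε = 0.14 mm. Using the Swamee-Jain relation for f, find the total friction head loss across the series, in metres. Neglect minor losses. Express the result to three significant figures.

H ≈ 104 m

Pipe 1: V = 2.085 m/s, Re = 8.83×10^5, ε/D = 0.00176, f = 0.02295, h_1 = f(L/D)V²/2g = 16.71 m
Pipe 2: V = 3.164 m/s, Re = 1.09×10^6, ε/D = 5.25×10^-4, f = 0.01743, h_2 = f(L/D)V²/2g = 39.70 m
Pipe 3: V = 3.541 m/s, Re = 1.15×10^6, ε/D = 3.24×10^-4, f = 0.01588, h_3 = f(L/D)V²/2g = 47.92 m
Series → Q common, losses add: H = Σh = 104.3 m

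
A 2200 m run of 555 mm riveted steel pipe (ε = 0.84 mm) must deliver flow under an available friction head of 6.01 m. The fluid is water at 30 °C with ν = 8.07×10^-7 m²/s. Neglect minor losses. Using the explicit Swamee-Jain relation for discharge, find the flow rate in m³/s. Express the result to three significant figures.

Q ≈ 0.281 m³/s

Swamee-Jain (Type II): Q = -0.965·√(gD⁵h_f/L)·ln[ε/(3.7D) + √(3.17ν²L/(gD³h_f))]
√(gD⁵h_f/L) = √(9.81·0.555⁵·6.01/2200) = 0.03757
ε/(3.7D) = 4.09×10^-4; √(3.17ν²L/(gD³h_f)) = 2.12×10^-5
Q = -0.965·0.03757·ln(4.303×10^-4) = 0.2810 m³/s
Check: V = 1.16 m/s, Re = 7.99×10^5, f = 0.02215, h_f = 6.04 m ≈ 6.01 m ✓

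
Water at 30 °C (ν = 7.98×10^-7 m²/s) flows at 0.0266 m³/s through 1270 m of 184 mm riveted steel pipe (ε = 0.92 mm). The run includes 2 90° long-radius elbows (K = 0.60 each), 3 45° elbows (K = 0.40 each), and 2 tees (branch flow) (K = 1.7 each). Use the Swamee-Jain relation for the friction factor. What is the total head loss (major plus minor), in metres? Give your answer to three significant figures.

V = 4Q/(πD²) = 1.000 m/s; V²/2g = 0.05101 m
Re = 2.31×10^5, ε/D = 0.00500 → f = 0.03094 (Swamee-Jain)
Major: h_f = f(L/D)·V²/2g = 0.03094·6902·0.05101 = 10.89 m
Minor: ΣK = 5.80; h_m = ΣK·V²/2g = 0.2958 m
Total H_L = 10.89 + 0.2958 = 11.19 m

H_L ≈ 11.2 m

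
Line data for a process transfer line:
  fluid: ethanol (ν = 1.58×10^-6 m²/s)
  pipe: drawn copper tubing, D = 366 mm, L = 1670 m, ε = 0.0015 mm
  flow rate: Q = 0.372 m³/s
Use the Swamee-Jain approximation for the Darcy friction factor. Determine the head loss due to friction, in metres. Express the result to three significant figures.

h_f ≈ 35.2 m

V = 4Q/(πD²) = 4·0.372/(π·0.366²) = 3.536 m/s
Re = VD/ν = 3.536·0.366/1.58×10^-6 = 8.19×10^5 → turbulent
ε/D = 0.0015/366 = 4.10×10^-6
Swamee-Jain: f = 0.01210
h_f = f(L/D)V²/(2g) = 0.01210·(1670/0.366)·3.536²/(2·9.81) = 35.17 m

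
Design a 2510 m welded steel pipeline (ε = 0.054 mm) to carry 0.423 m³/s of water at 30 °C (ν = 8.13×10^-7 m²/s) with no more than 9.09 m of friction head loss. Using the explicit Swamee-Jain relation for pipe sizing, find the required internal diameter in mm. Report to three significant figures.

D ≈ 563 mm

Swamee-Jain (Type III): D = 0.66·[ε^1.25·(LQ²/(gh_f))^4.75 + ν·Q^9.4·(L/(gh_f))^5.2]^0.04
LQ²/(gh_f) = 5.036; L/(gh_f) = 28.15
Term 1 = ε^1.25·(…)^4.75 = 0.0100; Term 2 = ν·Q^9.4·(…)^5.2 = 0.00861
D = 0.66·(0.0100 + 0.00861)^0.04 = 0.5628 m = 563 mm
Check: V = 1.70 m/s, Re = 1.18×10^6, f = 0.01327, h_f = 8.72 m ≈ 9.09 m ✓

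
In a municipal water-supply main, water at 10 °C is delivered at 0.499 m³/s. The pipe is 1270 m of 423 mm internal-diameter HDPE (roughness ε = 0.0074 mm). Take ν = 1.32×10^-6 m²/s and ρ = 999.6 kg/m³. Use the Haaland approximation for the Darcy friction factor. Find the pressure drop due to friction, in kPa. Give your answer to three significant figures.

V = 4Q/(πD²) = 4·0.499/(π·0.423²) = 3.551 m/s
Re = VD/ν = 3.551·0.423/1.32×10^-6 = 1.14×10^6 → turbulent
ε/D = 0.0074/423 = 1.75×10^-5
Haaland: f = 0.01170
h_f = f(L/D)V²/(2g) = 0.01170·(1270/0.423)·3.551²/(2·9.81) = 22.56 m
Δp = ρg·h_f = 999.6·9.81·22.56 = 221.3 kPa

Δp ≈ 221 kPa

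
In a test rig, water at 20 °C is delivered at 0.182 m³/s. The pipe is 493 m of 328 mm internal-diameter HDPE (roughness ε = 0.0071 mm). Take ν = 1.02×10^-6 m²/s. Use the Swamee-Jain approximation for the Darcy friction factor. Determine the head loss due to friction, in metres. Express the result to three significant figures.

V = 4Q/(πD²) = 4·0.182/(π·0.328²) = 2.154 m/s
Re = VD/ν = 2.154·0.328/1.02×10^-6 = 6.93×10^5 → turbulent
ε/D = 0.0071/328 = 2.16×10^-5
Swamee-Jain: f = 0.01277
h_f = f(L/D)V²/(2g) = 0.01277·(493/0.328)·2.154²/(2·9.81) = 4.540 m

h_f ≈ 4.54 m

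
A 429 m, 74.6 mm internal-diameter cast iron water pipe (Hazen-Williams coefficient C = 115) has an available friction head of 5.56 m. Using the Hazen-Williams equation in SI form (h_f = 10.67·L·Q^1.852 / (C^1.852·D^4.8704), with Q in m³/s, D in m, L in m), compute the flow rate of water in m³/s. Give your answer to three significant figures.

Rearranging: Q = [h_f·C^1.852·D^4.8704 / (10.67·L)]^(1/1.852)
Q = [5.56·115^1.852·0.0746^4.8704 / (10.67·429)]^0.540 = 0.003326 m³/s

Q ≈ 0.00333 m³/s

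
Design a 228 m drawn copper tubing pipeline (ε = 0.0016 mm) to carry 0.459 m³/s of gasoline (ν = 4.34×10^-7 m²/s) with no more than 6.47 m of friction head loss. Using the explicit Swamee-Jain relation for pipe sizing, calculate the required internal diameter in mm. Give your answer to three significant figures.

Swamee-Jain (Type III): D = 0.66·[ε^1.25·(LQ²/(gh_f))^4.75 + ν·Q^9.4·(L/(gh_f))^5.2]^0.04
LQ²/(gh_f) = 0.7568; L/(gh_f) = 3.592
Term 1 = ε^1.25·(…)^4.75 = 1.51×10^-8; Term 2 = ν·Q^9.4·(…)^5.2 = 2.22×10^-7
D = 0.66·(1.51×10^-8 + 2.22×10^-7)^0.04 = 0.3585 m = 359 mm
Check: V = 4.55 m/s, Re = 3.76×10^6, f = 0.009654, h_f = 6.47 m ≈ 6.47 m ✓

D ≈ 359 mm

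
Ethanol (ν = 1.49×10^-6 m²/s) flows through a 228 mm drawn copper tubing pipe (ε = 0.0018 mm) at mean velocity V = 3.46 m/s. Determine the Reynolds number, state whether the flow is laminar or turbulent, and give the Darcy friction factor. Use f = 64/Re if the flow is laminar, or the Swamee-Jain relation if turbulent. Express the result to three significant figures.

Re = VD/ν = 3.460·0.228/1.49×10^-6 = 5.29×10^5
Re > 4000 → turbulent; ε/D = 7.89×10^-6
Swamee-Jain: f = 0.01309

Re ≈ 5.29×10^5; turbulent; f ≈ 0.0131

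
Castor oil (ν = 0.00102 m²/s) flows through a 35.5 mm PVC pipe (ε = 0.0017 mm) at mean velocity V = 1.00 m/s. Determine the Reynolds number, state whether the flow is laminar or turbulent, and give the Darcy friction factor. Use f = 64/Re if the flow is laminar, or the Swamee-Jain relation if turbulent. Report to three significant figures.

Re ≈ 34.8; laminar; f = 64/Re ≈ 1.84

Re = VD/ν = 1.000·0.0355/0.00102 = 34.8
Re < 2300 → laminar → f = 64/Re = 1.839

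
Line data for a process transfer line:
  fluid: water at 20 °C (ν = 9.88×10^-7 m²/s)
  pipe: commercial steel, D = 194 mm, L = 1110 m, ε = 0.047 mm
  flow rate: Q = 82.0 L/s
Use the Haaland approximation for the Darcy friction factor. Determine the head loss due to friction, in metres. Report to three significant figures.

V = 4Q/(πD²) = 4·0.0820/(π·0.194²) = 2.774 m/s
Re = VD/ν = 2.774·0.194/9.88×10^-7 = 5.45×10^5 → turbulent
ε/D = 0.047/194 = 2.42×10^-4
Haaland: f = 0.01558
h_f = f(L/D)V²/(2g) = 0.01558·(1110/0.194)·2.774²/(2·9.81) = 34.95 m

h_f ≈ 35.0 m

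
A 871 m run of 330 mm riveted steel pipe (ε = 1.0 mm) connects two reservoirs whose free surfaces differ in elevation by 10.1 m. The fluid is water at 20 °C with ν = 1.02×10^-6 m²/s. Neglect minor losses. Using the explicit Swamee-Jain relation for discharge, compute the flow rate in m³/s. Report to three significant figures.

Swamee-Jain (Type II): Q = -0.965·√(gD⁵h_f/L)·ln[ε/(3.7D) + √(3.17ν²L/(gD³h_f))]
√(gD⁵h_f/L) = √(9.81·0.330⁵·10.1/871) = 0.02110
ε/(3.7D) = 8.19×10^-4; √(3.17ν²L/(gD³h_f)) = 2.84×10^-5
Q = -0.965·0.02110·ln(8.474×10^-4) = 0.1440 m³/s
Check: V = 1.68 m/s, Re = 5.45×10^5, f = 0.02659, h_f = 10.1 m ≈ 10.1 m ✓

Q ≈ 0.144 m³/s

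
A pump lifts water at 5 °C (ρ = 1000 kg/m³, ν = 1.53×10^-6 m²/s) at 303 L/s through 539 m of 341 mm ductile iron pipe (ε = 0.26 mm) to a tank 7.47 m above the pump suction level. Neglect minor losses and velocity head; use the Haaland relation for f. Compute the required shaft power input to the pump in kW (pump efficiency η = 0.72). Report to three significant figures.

V = 4Q/(πD²) = 3.318 m/s; Re = 7.39×10^5; ε/D = 7.62×10^-4; f = 0.01887
h_f = f(L/D)V²/2g = 16.74 m
Total head H = z + h_f = 7.47 + 16.74 = 24.21 m
P_hyd = ρgQH = 1000·9.81·0.303·24.21 = 71.95 kW
P_shaft = P_hyd/η = 71.95/0.72 = 99.93 kW

P_shaft ≈ 99.9 kW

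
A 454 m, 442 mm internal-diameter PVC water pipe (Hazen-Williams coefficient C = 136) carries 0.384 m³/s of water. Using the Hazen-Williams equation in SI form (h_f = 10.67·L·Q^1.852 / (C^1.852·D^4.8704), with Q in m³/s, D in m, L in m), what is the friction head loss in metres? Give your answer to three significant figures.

h_f ≈ 4.91 m

h_f = 10.67·454·0.384^1.852 / (136^1.852·0.442^4.8704) = 4.909 m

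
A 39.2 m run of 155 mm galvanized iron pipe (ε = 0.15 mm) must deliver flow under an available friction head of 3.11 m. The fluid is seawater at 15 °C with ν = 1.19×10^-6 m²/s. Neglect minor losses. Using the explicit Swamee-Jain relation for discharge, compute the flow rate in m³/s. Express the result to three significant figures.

Swamee-Jain (Type II): Q = -0.965·√(gD⁵h_f/L)·ln[ε/(3.7D) + √(3.17ν²L/(gD³h_f))]
√(gD⁵h_f/L) = √(9.81·0.155⁵·3.11/39.2) = 0.008345
ε/(3.7D) = 2.62×10^-4; √(3.17ν²L/(gD³h_f)) = 3.94×10^-5
Q = -0.965·0.008345·ln(3.009×10^-4) = 0.06529 m³/s
Check: V = 3.46 m/s, Re = 4.51×10^5, f = 0.02028, h_f = 3.13 m ≈ 3.11 m ✓

Q ≈ 0.0653 m³/s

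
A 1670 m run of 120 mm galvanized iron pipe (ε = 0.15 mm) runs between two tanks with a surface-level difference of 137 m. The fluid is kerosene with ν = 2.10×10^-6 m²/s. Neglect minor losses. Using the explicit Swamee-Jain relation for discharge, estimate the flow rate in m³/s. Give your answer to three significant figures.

Swamee-Jain (Type II): Q = -0.965·√(gD⁵h_f/L)·ln[ε/(3.7D) + √(3.17ν²L/(gD³h_f))]
√(gD⁵h_f/L) = √(9.81·0.120⁵·137/1670) = 0.004475
ε/(3.7D) = 3.38×10^-4; √(3.17ν²L/(gD³h_f)) = 1.00×10^-4
Q = -0.965·0.004475·ln(4.381×10^-4) = 0.03339 m³/s
Check: V = 2.95 m/s, Re = 1.69×10^5, f = 0.02233, h_f = 138 m ≈ 137 m ✓

Q ≈ 0.0334 m³/s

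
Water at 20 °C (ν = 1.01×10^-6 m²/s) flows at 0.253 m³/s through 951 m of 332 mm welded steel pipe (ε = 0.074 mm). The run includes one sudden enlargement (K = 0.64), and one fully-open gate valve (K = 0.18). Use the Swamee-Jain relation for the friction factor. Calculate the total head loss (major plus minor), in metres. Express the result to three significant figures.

V = 4Q/(πD²) = 2.922 m/s; V²/2g = 0.4353 m
Re = 9.61×10^5, ε/D = 2.23×10^-4 → f = 0.01505 (Swamee-Jain)
Major: h_f = f(L/D)·V²/2g = 0.01505·2864·0.4353 = 18.76 m
Minor: ΣK = 0.820; h_m = ΣK·V²/2g = 0.3570 m
Total H_L = 18.76 + 0.3570 = 19.12 m

H_L ≈ 19.1 m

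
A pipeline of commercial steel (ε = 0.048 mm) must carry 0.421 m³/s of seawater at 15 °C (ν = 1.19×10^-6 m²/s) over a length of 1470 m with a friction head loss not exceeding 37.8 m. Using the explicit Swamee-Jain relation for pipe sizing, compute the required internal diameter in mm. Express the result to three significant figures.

Swamee-Jain (Type III): D = 0.66·[ε^1.25·(LQ²/(gh_f))^4.75 + ν·Q^9.4·(L/(gh_f))^5.2]^0.04
LQ²/(gh_f) = 0.7026; L/(gh_f) = 3.964
Term 1 = ε^1.25·(…)^4.75 = 7.47×10^-7; Term 2 = ν·Q^9.4·(…)^5.2 = 4.51×10^-7
D = 0.66·(7.47×10^-7 + 4.51×10^-7)^0.04 = 0.3825 m = 383 mm
Check: V = 3.66 m/s, Re = 1.18×10^6, f = 0.01371, h_f = 36.0 m ≈ 37.8 m ✓

D ≈ 383 mm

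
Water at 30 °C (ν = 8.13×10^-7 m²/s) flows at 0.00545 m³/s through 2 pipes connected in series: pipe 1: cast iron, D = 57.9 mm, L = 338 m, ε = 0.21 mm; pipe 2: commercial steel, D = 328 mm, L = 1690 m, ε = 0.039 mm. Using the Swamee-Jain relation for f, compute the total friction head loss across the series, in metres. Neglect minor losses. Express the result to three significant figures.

H ≈ 36.5 m

Pipe 1: V = 2.070 m/s, Re = 1.47×10^5, ε/D = 0.00363, f = 0.02862, h_1 = f(L/D)V²/2g = 36.49 m
Pipe 2: V = 0.06450 m/s, Re = 2.60×10^4, ε/D = 1.19×10^-4, f = 0.02453, h_2 = f(L/D)V²/2g = 0.02680 m
Series → Q common, losses add: H = Σh = 36.52 m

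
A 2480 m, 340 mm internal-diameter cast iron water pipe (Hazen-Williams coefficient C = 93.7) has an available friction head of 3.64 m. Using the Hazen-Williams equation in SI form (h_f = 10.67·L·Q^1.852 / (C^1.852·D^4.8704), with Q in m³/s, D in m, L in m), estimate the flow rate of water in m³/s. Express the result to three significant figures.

Rearranging: Q = [h_f·C^1.852·D^4.8704 / (10.67·L)]^(1/1.852)
Q = [3.64·93.7^1.852·0.340^4.8704 / (10.67·2480)]^0.540 = 0.04514 m³/s

Q ≈ 0.0451 m³/s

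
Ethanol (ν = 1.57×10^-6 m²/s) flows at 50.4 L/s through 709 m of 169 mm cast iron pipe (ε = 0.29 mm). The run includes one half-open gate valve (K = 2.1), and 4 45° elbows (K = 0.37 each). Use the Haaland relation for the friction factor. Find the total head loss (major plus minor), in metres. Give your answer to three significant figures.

H_L ≈ 26.0 m

V = 4Q/(πD²) = 2.247 m/s; V²/2g = 0.2573 m
Re = 2.42×10^5, ε/D = 0.00172 → f = 0.02326 (Haaland)
Major: h_f = f(L/D)·V²/2g = 0.02326·4195·0.2573 = 25.11 m
Minor: ΣK = 3.58; h_m = ΣK·V²/2g = 0.9211 m
Total H_L = 25.11 + 0.9211 = 26.03 m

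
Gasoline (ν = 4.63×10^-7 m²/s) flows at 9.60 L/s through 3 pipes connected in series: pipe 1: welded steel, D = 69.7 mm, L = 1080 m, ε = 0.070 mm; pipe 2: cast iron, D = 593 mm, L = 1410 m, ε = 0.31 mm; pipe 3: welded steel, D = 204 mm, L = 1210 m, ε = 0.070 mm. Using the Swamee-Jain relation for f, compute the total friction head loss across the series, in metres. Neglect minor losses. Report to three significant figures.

H ≈ 103 m

Pipe 1: V = 2.516 m/s, Re = 3.79×10^5, ε/D = 0.00100, f = 0.02057, h_1 = f(L/D)V²/2g = 102.8 m
Pipe 2: V = 0.03476 m/s, Re = 4.45×10^4, ε/D = 5.23×10^-4, f = 0.02315, h_2 = f(L/D)V²/2g = 0.003390 m
Pipe 3: V = 0.2937 m/s, Re = 1.29×10^5, ε/D = 3.43×10^-4, f = 0.01902, h_3 = f(L/D)V²/2g = 0.4959 m
Series → Q common, losses add: H = Σh = 103.3 m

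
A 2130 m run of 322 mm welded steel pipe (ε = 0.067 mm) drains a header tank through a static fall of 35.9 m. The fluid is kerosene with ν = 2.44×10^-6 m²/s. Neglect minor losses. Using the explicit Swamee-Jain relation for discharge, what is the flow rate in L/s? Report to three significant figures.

Q ≈ 209 L/s

Swamee-Jain (Type II): Q = -0.965·√(gD⁵h_f/L)·ln[ε/(3.7D) + √(3.17ν²L/(gD³h_f))]
√(gD⁵h_f/L) = √(9.81·0.322⁵·35.9/2130) = 0.02392
ε/(3.7D) = 5.62×10^-5; √(3.17ν²L/(gD³h_f)) = 5.85×10^-5
Q = -0.965·0.02392·ln(1.147×10^-4) = 0.2095 m³/s
Check: V = 2.57 m/s, Re = 3.39×10^5, f = 0.01616, h_f = 36.1 m ≈ 35.9 m ✓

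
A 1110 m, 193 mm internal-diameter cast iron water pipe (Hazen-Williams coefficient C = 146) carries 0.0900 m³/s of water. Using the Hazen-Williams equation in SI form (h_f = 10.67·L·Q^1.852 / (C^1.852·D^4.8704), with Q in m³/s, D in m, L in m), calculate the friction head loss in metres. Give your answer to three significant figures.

h_f = 10.67·1110·0.0900^1.852 / (146^1.852·0.193^4.8704) = 40.55 m

h_f ≈ 40.5 m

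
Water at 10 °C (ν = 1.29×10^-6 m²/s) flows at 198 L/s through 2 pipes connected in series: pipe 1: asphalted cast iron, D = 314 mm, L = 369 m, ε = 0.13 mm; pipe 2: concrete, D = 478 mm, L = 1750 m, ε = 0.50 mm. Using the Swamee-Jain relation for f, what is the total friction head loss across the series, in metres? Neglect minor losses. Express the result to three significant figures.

H ≈ 11.4 m

Pipe 1: V = 2.557 m/s, Re = 6.22×10^5, ε/D = 4.14×10^-4, f = 0.01702, h_1 = f(L/D)V²/2g = 6.664 m
Pipe 2: V = 1.103 m/s, Re = 4.09×10^5, ε/D = 0.00105, f = 0.02069, h_2 = f(L/D)V²/2g = 4.699 m
Series → Q common, losses add: H = Σh = 11.36 m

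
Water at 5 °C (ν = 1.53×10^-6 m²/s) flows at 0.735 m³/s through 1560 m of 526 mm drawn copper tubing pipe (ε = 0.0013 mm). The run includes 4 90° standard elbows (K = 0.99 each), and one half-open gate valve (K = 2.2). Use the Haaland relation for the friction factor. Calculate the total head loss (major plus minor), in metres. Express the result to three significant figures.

V = 4Q/(πD²) = 3.382 m/s; V²/2g = 0.5831 m
Re = 1.16×10^6, ε/D = 2.47×10^-6 → f = 0.01134 (Haaland)
Major: h_f = f(L/D)·V²/2g = 0.01134·2966·0.5831 = 19.61 m
Minor: ΣK = 6.16; h_m = ΣK·V²/2g = 3.592 m
Total H_L = 19.61 + 3.592 = 23.21 m

H_L ≈ 23.2 m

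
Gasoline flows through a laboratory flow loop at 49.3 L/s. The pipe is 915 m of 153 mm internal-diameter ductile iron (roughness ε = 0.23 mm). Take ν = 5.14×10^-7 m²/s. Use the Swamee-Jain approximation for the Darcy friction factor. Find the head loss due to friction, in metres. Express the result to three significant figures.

V = 4Q/(πD²) = 4·0.0493/(π·0.153²) = 2.681 m/s
Re = VD/ν = 2.681·0.153/5.14×10^-7 = 7.98×10^5 → turbulent
ε/D = 0.23/153 = 0.00150
Swamee-Jain: f = 0.02211
h_f = f(L/D)V²/(2g) = 0.02211·(915/0.153)·2.681²/(2·9.81) = 48.47 m

h_f ≈ 48.5 m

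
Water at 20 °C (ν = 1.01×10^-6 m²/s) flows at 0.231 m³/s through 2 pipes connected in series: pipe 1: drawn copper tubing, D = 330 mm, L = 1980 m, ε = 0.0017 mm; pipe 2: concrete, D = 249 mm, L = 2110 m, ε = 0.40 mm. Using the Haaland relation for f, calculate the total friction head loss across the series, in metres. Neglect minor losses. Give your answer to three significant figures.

H ≈ 244 m

Pipe 1: V = 2.701 m/s, Re = 8.82×10^5, ε/D = 5.15×10^-6, f = 0.01191, h_1 = f(L/D)V²/2g = 26.58 m
Pipe 2: V = 4.744 m/s, Re = 1.17×10^6, ε/D = 0.00161, f = 0.02232, h_2 = f(L/D)V²/2g = 216.9 m
Series → Q common, losses add: H = Σh = 243.5 m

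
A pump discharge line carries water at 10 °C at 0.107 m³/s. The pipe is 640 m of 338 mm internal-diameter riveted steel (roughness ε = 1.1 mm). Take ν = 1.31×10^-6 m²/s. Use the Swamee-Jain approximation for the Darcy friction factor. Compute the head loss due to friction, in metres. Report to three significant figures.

h_f ≈ 3.75 m

V = 4Q/(πD²) = 4·0.107/(π·0.338²) = 1.193 m/s
Re = VD/ν = 1.193·0.338/1.31×10^-6 = 3.08×10^5 → turbulent
ε/D = 1.1/338 = 0.00325
Swamee-Jain: f = 0.02733
h_f = f(L/D)V²/(2g) = 0.02733·(640/0.338)·1.193²/(2·9.81) = 3.751 m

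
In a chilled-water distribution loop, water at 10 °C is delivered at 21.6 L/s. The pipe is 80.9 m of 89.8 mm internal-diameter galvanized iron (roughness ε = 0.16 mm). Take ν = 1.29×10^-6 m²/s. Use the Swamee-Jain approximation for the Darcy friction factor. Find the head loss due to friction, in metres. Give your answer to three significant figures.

V = 4Q/(πD²) = 4·0.0216/(π·0.0898²) = 3.410 m/s
Re = VD/ν = 3.410·0.0898/1.29×10^-6 = 2.37×10^5 → turbulent
ε/D = 0.16/89.8 = 0.00178
Swamee-Jain: f = 0.02370
h_f = f(L/D)V²/(2g) = 0.02370·(80.9/0.0898)·3.410²/(2·9.81) = 12.66 m

h_f ≈ 12.7 m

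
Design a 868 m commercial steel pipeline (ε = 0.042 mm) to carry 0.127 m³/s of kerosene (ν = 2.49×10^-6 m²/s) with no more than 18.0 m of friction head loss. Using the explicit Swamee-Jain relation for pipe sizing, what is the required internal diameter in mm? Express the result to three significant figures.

Swamee-Jain (Type III): D = 0.66·[ε^1.25·(LQ²/(gh_f))^4.75 + ν·Q^9.4·(L/(gh_f))^5.2]^0.04
LQ²/(gh_f) = 0.07928; L/(gh_f) = 4.916
Term 1 = ε^1.25·(…)^4.75 = 2.00×10^-11; Term 2 = ν·Q^9.4·(…)^5.2 = 3.70×10^-11
D = 0.66·(2.00×10^-11 + 3.70×10^-11)^0.04 = 0.2569 m = 257 mm
Check: V = 2.45 m/s, Re = 2.53×10^5, f = 0.01635, h_f = 16.9 m ≈ 18.0 m ✓

D ≈ 257 mm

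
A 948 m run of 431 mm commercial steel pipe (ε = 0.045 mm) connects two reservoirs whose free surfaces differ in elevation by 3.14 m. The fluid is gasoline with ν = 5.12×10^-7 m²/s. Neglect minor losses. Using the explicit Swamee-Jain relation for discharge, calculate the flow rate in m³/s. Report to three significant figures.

Swamee-Jain (Type II): Q = -0.965·√(gD⁵h_f/L)·ln[ε/(3.7D) + √(3.17ν²L/(gD³h_f))]
√(gD⁵h_f/L) = √(9.81·0.431⁵·3.14/948) = 0.02198
ε/(3.7D) = 2.82×10^-5; √(3.17ν²L/(gD³h_f)) = 1.79×10^-5
Q = -0.965·0.02198·ln(4.609×10^-5) = 0.2118 m³/s
Check: V = 1.45 m/s, Re = 1.22×10^6, f = 0.01336, h_f = 3.16 m ≈ 3.14 m ✓

Q ≈ 0.212 m³/s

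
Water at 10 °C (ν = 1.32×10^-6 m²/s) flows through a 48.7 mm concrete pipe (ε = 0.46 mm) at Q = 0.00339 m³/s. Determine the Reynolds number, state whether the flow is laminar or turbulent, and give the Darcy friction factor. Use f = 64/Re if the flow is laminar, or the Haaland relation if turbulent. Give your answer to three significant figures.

Re ≈ 6.71×10^4; turbulent; f ≈ 0.0381

V = 4Q/(πD²) = 1.820 m/s
Re = VD/ν = 1.820·0.0487/1.32×10^-6 = 6.71×10^4
Re > 4000 → turbulent; ε/D = 0.00945
Haaland: f = 0.03811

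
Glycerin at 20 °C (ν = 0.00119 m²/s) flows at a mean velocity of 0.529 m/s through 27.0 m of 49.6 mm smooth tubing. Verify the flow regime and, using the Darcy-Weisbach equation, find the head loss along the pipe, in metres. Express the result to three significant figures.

Re = VD/ν = 0.529·0.04960/0.00119 = 22.0 → laminar (Re < 2300)
f = 64/Re = 2.903
h_f = f(L/D)V²/(2g) = 2.903·(27.0/0.04960)·0.529²/(2·9.81) = 22.54 m

h_f ≈ 22.5 m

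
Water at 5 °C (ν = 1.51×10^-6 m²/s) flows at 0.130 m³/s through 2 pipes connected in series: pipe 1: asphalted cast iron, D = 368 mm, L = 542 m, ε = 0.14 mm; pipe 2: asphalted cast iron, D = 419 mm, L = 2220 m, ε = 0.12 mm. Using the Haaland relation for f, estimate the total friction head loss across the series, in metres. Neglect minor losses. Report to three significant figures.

Pipe 1: V = 1.222 m/s, Re = 2.98×10^5, ε/D = 3.80×10^-4, f = 0.01735, h_1 = f(L/D)V²/2g = 1.946 m
Pipe 2: V = 0.9428 m/s, Re = 2.62×10^5, ε/D = 2.86×10^-4, f = 0.01693, h_2 = f(L/D)V²/2g = 4.063 m
Series → Q common, losses add: H = Σh = 6.009 m

H ≈ 6.01 m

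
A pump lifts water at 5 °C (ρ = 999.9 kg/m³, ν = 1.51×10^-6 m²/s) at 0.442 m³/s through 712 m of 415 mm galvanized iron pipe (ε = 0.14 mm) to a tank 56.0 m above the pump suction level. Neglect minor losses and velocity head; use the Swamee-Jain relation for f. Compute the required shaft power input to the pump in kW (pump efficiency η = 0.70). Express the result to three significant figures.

V = 4Q/(πD²) = 3.268 m/s; Re = 8.98×10^5; ε/D = 3.37×10^-4; f = 0.01615
h_f = f(L/D)V²/2g = 15.08 m
Total head H = z + h_f = 56.0 + 15.08 = 71.08 m
P_hyd = ρgQH = 999.9·9.81·0.442·71.08 = 308.2 kW
P_shaft = P_hyd/η = 308.2/0.70 = 440.3 kW

P_shaft ≈ 440 kW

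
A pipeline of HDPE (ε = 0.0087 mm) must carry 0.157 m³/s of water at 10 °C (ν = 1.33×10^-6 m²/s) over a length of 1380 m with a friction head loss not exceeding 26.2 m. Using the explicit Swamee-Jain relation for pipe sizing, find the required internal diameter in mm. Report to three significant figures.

D ≈ 273 mm

Swamee-Jain (Type III): D = 0.66·[ε^1.25·(LQ²/(gh_f))^4.75 + ν·Q^9.4·(L/(gh_f))^5.2]^0.04
LQ²/(gh_f) = 0.1323; L/(gh_f) = 5.369
Term 1 = ε^1.25·(…)^4.75 = 3.18×10^-11; Term 2 = ν·Q^9.4·(…)^5.2 = 2.30×10^-10
D = 0.66·(3.18×10^-11 + 2.30×10^-10)^0.04 = 0.2730 m = 273 mm
Check: V = 2.68 m/s, Re = 5.50×10^5, f = 0.01339, h_f = 24.8 m ≈ 26.2 m ✓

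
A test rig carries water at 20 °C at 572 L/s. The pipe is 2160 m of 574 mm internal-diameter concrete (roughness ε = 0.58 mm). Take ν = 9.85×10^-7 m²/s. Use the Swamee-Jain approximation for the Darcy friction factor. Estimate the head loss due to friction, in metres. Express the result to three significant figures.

h_f ≈ 18.7 m

V = 4Q/(πD²) = 4·0.572/(π·0.574²) = 2.210 m/s
Re = VD/ν = 2.210·0.574/9.85×10^-7 = 1.29×10^6 → turbulent
ε/D = 0.58/574 = 0.00101
Swamee-Jain: f = 0.02000
h_f = f(L/D)V²/(2g) = 0.02000·(2160/0.574)·2.210²/(2·9.81) = 18.74 m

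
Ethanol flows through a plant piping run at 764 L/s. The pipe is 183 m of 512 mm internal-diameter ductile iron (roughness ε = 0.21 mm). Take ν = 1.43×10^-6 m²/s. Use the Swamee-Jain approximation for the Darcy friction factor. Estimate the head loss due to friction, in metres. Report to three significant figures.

h_f ≈ 4.14 m

V = 4Q/(πD²) = 4·0.764/(π·0.512²) = 3.711 m/s
Re = VD/ν = 3.711·0.512/1.43×10^-6 = 1.33×10^6 → turbulent
ε/D = 0.21/512 = 4.10×10^-4
Swamee-Jain: f = 0.01651
h_f = f(L/D)V²/(2g) = 0.01651·(183/0.512)·3.711²/(2·9.81) = 4.142 m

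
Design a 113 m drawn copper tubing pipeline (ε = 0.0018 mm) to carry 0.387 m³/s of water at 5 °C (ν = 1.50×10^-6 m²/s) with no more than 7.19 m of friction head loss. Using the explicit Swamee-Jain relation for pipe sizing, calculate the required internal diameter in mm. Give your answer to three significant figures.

D ≈ 298 mm

Swamee-Jain (Type III): D = 0.66·[ε^1.25·(LQ²/(gh_f))^4.75 + ν·Q^9.4·(L/(gh_f))^5.2]^0.04
LQ²/(gh_f) = 0.2399; L/(gh_f) = 1.602
Term 1 = ε^1.25·(…)^4.75 = 7.49×10^-11; Term 2 = ν·Q^9.4·(…)^5.2 = 2.32×10^-9
D = 0.66·(7.49×10^-11 + 2.32×10^-9)^0.04 = 0.2983 m = 298 mm
Check: V = 5.54 m/s, Re = 1.10×10^6, f = 0.01158, h_f = 6.85 m ≈ 7.19 m ✓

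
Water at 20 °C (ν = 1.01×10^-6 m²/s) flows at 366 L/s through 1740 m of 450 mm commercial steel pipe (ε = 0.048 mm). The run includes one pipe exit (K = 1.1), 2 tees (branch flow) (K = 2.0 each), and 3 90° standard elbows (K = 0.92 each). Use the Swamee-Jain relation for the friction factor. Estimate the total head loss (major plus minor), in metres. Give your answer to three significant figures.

V = 4Q/(πD²) = 2.301 m/s; V²/2g = 0.2699 m
Re = 1.03×10^6, ε/D = 1.07×10^-4 → f = 0.01358 (Swamee-Jain)
Major: h_f = f(L/D)·V²/2g = 0.01358·3867·0.2699 = 14.17 m
Minor: ΣK = 7.86; h_m = ΣK·V²/2g = 2.122 m
Total H_L = 14.17 + 2.122 = 16.29 m

H_L ≈ 16.3 m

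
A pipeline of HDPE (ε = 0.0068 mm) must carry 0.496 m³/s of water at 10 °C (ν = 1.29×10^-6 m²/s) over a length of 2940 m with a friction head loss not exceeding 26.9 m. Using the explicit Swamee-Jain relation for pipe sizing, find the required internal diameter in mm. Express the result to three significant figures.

Swamee-Jain (Type III): D = 0.66·[ε^1.25·(LQ²/(gh_f))^4.75 + ν·Q^9.4·(L/(gh_f))^5.2]^0.04
LQ²/(gh_f) = 2.741; L/(gh_f) = 11.14
Term 1 = ε^1.25·(…)^4.75 = 4.17×10^-5; Term 2 = ν·Q^9.4·(…)^5.2 = 4.92×10^-4
D = 0.66·(4.17×10^-5 + 4.92×10^-4)^0.04 = 0.4883 m = 488 mm
Check: V = 2.65 m/s, Re = 1.00×10^6, f = 0.01194, h_f = 25.7 m ≈ 26.9 m ✓

D ≈ 488 mm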